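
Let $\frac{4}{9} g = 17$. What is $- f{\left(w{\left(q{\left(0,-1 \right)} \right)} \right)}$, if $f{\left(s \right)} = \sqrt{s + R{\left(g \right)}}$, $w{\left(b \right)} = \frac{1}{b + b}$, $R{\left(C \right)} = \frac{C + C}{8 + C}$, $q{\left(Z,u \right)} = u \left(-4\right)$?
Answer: $- \frac{\sqrt{974210}}{740} \approx -1.3338$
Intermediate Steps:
$g = \frac{153}{4}$ ($g = \frac{9}{4} \cdot 17 = \frac{153}{4} \approx 38.25$)
$q{\left(Z,u \right)} = - 4 u$
$R{\left(C \right)} = \frac{2 C}{8 + C}$
$w{\left(b \right)} = \frac{1}{2 b}$
$f{\left(s \right)} = \sqrt{\frac{306}{185} + s}$ ($f{\left(s \right)} = \sqrt{s + 2 \cdot \frac{153}{4} \frac{1}{8 + \frac{153}{4}}} = \sqrt{s + 2 \cdot \frac{153}{4} \frac{1}{\frac{185}{4}}} = \sqrt{s + 2 \cdot \frac{153}{4} \cdot \frac{4}{185}} = \sqrt{s + \frac{306}{185}} = \sqrt{\frac{306}{185} + s}$)
$- f{\left(w{\left(q{\left(0,-1 \right)} \right)} \right)} = - \frac{\sqrt{56610 + 34225 \frac{1}{2 \left(\left(-4\right) \left(-1\right)\right)}}}{185} = - \frac{\sqrt{56610 + 34225 \frac{1}{2 \cdot 4}}}{185} = - \frac{\sqrt{56610 + 34225 \cdot \frac{1}{2} \cdot \frac{1}{4}}}{185} = - \frac{\sqrt{56610 + 34225 \cdot \frac{1}{8}}}{185} = - \frac{\sqrt{56610 + \frac{34225}{8}}}{185} = - \frac{\sqrt{\frac{487105}{8}}}{185} = - \frac{\frac{1}{4} \sqrt{974210}}{185} = - \frac{\sqrt{974210}}{740}$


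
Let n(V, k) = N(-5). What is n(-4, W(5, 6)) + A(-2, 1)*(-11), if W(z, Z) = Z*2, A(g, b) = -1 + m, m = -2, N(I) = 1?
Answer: 34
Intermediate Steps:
A(g, b) = -3 (A(g, b) = -1 - 2 = -3)
W(z, Z) = 2*Z
n(V, k) = 1
n(-4, W(5, 6)) + A(-2, 1)*(-11) = 1 - 3*(-11) = 1 + 33 = 34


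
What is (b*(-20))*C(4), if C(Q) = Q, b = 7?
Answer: -560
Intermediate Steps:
(b*(-20))*C(4) = (7*(-20))*4 = -140*4 = -560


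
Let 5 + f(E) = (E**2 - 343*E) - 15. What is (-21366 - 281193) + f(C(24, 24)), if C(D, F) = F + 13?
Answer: -313901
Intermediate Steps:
C(D, F) = 13 + F
f(E) = -20 + E**2 - 343*E (f(E) = -5 + ((E**2 - 343*E) - 15) = -5 + (-15 + E**2 - 343*E) = -20 + E**2 - 343*E)
(-21366 - 281193) + f(C(24, 24)) = (-21366 - 281193) + (-20 + (13 + 24)**2 - 343*(13 + 24)) = -302559 + (-20 + 37**2 - 343*37) = -302559 + (-20 + 1369 - 12691) = -302559 - 11342 = -313901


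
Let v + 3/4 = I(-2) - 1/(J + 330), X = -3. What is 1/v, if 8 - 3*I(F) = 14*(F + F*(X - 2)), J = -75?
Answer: -340/12043 ≈ -0.028232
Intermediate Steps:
I(F) = 8/3 + 56*F/3 (I(F) = 8/3 - 14*(F + F*(-3 - 2))/3 = 8/3 - 14*(F + F*(-5))/3 = 8/3 - 14*(F - 5*F)/3 = 8/3 - 14*(-4*F)/3 = 8/3 - (-56)*F/3 = 8/3 + 56*F/3)
v = -12043/340 (v = -¾ + ((8/3 + (56/3)*(-2)) - 1/(-75 + 330)) = -¾ + ((8/3 - 112/3) - 1/255) = -¾ + (-104/3 - 1*1/255) = -¾ + (-104/3 - 1/255) = -¾ - 2947/85 = -12043/340 ≈ -35.421)
1/v = 1/(-12043/340) = -340/12043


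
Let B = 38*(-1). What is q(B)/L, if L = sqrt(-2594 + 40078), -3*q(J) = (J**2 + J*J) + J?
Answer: -475*sqrt(9371)/9371 ≈ -4.9068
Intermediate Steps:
B = -38
q(J) = -2*J**2/3 - J/3 (q(J) = -((J**2 + J*J) + J)/3 = -((J**2 + J**2) + J)/3 = -(2*J**2 + J)/3 = -(J + 2*J**2)/3 = -2*J**2/3 - J/3)
L = 2*sqrt(9371) (L = sqrt(37484) = 2*sqrt(9371) ≈ 193.61)
q(B)/L = (-1/3*(-38)*(1 + 2*(-38)))/((2*sqrt(9371))) = (-1/3*(-38)*(1 - 76))*(sqrt(9371)/18742) = (-1/3*(-38)*(-75))*(sqrt(9371)/18742) = -475*sqrt(9371)/9371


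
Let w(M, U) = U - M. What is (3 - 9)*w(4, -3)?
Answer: 42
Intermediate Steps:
(3 - 9)*w(4, -3) = (3 - 9)*(-3 - 1*4) = -6*(-3 - 4) = -6*(-7) = 42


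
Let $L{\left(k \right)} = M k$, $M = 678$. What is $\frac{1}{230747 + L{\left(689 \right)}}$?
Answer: $\frac{1}{697889} \approx 1.4329 \cdot 10^{-6}$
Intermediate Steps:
$L{\left(k \right)} = 678 k$
$\frac{1}{230747 + L{\left(689 \right)}} = \frac{1}{230747 + 678 \cdot 689} = \frac{1}{230747 + 467142} = \frac{1}{697889}$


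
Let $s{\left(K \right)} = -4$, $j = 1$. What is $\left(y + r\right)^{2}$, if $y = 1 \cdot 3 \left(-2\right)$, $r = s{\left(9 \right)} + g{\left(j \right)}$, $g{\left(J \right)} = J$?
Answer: $81$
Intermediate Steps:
$r = -3$ ($r = -4 + 1 = -3$)
$y = -6$ ($y = 3 \left(-2\right) = -6$)
$\left(y + r\right)^{2} = \left(-6 - 3\right)^{2} = \left(-9\right)^{2} = 81$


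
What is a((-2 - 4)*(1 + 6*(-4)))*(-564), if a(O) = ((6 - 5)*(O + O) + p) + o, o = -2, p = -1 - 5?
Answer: -151152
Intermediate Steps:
p = -6
a(O) = -8 + 2*O (a(O) = ((6 - 5)*(O + O) - 6) - 2 = (1*(2*O) - 6) - 2 = (2*O - 6) - 2 = (-6 + 2*O) - 2 = -8 + 2*O)
a((-2 - 4)*(1 + 6*(-4)))*(-564) = (-8 + 2*((-2 - 4)*(1 + 6*(-4))))*(-564) = (-8 + 2*(-6*(1 - 24)))*(-564) = (-8 + 2*(-6*(-23)))*(-564) = (-8 + 2*138)*(-564) = (-8 + 276)*(-564) = 268*(-564) = -151152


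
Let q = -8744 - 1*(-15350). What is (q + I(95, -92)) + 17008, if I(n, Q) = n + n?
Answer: 23804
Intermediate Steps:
I(n, Q) = 2*n
q = 6606 (q = -8744 + 15350 = 6606)
(q + I(95, -92)) + 17008 = (6606 + 2*95) + 17008 = (6606 + 190) + 17008 = 6796 + 17008 = 23804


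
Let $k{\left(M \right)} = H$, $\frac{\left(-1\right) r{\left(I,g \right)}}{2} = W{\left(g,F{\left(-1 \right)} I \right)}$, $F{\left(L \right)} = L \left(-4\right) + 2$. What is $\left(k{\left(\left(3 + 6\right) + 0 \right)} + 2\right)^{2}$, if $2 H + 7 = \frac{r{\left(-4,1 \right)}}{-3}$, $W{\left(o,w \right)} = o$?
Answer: $\frac{49}{36} \approx 1.3611$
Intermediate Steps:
$F{\left(L \right)} = 2 - 4 L$ ($F{\left(L \right)} = - 4 L + 2 = 2 - 4 L$)
$r{\left(I,g \right)} = - 2 g$
$H = - \frac{19}{6}$ ($H = - \frac{7}{2} + \frac{\left(-2\right) 1 \frac{1}{-3}}{2} = - \frac{7}{2} + \frac{\left(-2\right) \left(- \frac{1}{3}\right)}{2} = - \frac{7}{2} + \frac{1}{2} \cdot \frac{2}{3} = - \frac{7}{2} + \frac{1}{3} = - \frac{19}{6} \approx -3.1667$)
$k{\left(M \right)} = - \frac{19}{6}$
$\left(k{\left(\left(3 + 6\right) + 0 \right)} + 2\right)^{2} = \left(- \frac{19}{6} + 2\right)^{2} = \left(- \frac{7}{6}\right)^{2} = \frac{49}{36}$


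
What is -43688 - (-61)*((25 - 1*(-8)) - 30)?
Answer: -43505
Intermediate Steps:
-43688 - (-61)*((25 - 1*(-8)) - 30) = -43688 - (-61)*((25 + 8) - 30) = -43688 - (-61)*(33 - 30) = -43688 - (-61)*3 = -43688 - 1*(-183) = -43688 + 183 = -43505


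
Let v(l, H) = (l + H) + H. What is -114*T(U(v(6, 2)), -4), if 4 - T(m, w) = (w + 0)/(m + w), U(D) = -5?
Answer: -1216/3 ≈ -405.33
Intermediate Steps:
v(l, H) = l + 2*H (v(l, H) = (H + l) + H = l + 2*H)
T(m, w) = 4 - w/(m + w) (T(m, w) = 4 - (w + 0)/(m + w) = 4 - w/(m + w))
-114*T(U(v(6, 2)), -4) = -114*(3*(-4) + 4*(-5))/(-5 - 4) = -114*(-12 - 20)/(-9) = -(-38)*(-32)/3 = -114*32/9 = -1216/3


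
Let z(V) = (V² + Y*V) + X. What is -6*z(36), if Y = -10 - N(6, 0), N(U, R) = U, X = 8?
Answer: -4368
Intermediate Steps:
Y = -16 (Y = -10 - 1*6 = -10 - 6 = -16)
z(V) = 8 + V² - 16*V (z(V) = (V² - 16*V) + 8 = 8 + V² - 16*V)
-6*z(36) = -6*(8 + 36² - 16*36) = -6*(8 + 1296 - 576) = -6*728 = -4368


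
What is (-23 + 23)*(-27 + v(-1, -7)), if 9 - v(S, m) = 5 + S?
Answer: 0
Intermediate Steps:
v(S, m) = 4 - S (v(S, m) = 9 - (5 + S) = 9 + (-5 - S) = 4 - S)
(-23 + 23)*(-27 + v(-1, -7)) = (-23 + 23)*(-27 + (4 - 1*(-1))) = 0*(-27 + (4 + 1)) = 0*(-27 + 5) = 0*(-22) = 0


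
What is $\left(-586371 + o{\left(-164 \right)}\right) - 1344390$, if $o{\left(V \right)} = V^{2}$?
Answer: $-1903865$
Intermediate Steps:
$\left(-586371 + o{\left(-164 \right)}\right) - 1344390 = \left(-586371 + \left(-164\right)^{2}\right) - 1344390 = \left(-586371 + 26896\right) - 1344390 = -559475 - 1344390 = -1903865$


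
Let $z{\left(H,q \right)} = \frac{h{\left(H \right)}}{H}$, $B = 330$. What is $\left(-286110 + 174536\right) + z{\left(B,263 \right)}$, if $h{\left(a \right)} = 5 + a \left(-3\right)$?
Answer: $- \frac{7364081}{66} \approx -1.1158 \cdot 10^{5}$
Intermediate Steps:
$h{\left(a \right)} = 5 - 3 a$
$z{\left(H,q \right)} = \frac{5 - 3 H}{H}$
$\left(-286110 + 174536\right) + z{\left(B,263 \right)} = \left(-286110 + 174536\right) - \left(3 - \frac{5}{330}\right) = -111574 + \left(-3 + 5 \cdot \frac{1}{330}\right) = -111574 + \left(-3 + \frac{1}{66}\right) = -111574 - \frac{197}{66} = - \frac{7364081}{66}$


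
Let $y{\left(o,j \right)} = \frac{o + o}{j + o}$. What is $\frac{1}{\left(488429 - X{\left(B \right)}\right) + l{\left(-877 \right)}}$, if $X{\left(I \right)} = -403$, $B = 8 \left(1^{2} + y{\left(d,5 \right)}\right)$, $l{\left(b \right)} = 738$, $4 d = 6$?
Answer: $\frac{1}{489570} \approx 2.0426 \cdot 10^{-6}$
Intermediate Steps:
$d = \frac{3}{2}$ ($d = \frac{1}{4} \cdot 6 = \frac{3}{2} \approx 1.5$)
$y{\left(o,j \right)} = \frac{2 o}{j + o}$
$B = \frac{152}{13}$ ($B = 8 \left(1^{2} + 2 \cdot \frac{3}{2} \frac{1}{5 + \frac{3}{2}}\right) = 8 \left(1 + 2 \cdot \frac{3}{2} \frac{1}{\frac{13}{2}}\right) = 8 \left(1 + 2 \cdot \frac{3}{2} \cdot \frac{2}{13}\right) = 8 \left(1 + \frac{6}{13}\right) = 8 \cdot \frac{19}{13} = \frac{152}{13} \approx 11.692$)
$\frac{1}{\left(488429 - X{\left(B \right)}\right) + l{\left(-877 \right)}} = \frac{1}{\left(488429 - -403\right) + 738} = \frac{1}{\left(488429 + 403\right) + 738} = \frac{1}{488832 + 738} = \frac{1}{489570}$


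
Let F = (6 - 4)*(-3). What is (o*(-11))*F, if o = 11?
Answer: 726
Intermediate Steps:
F = -6 (F = 2*(-3) = -6)
(o*(-11))*F = (11*(-11))*(-6) = -121*(-6) = 726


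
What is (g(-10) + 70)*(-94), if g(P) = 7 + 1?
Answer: -7332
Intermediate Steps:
g(P) = 8
(g(-10) + 70)*(-94) = (8 + 70)*(-94) = 78*(-94) = -7332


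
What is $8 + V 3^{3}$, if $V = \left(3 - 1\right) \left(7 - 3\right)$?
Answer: $224$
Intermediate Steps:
$V = 8$ ($V = 2 \cdot 4 = 8$)
$8 + V 3^{3} = 8 + 8 \cdot 3^{3} = 8 + 8 \cdot 27 = 8 + 216 = 224$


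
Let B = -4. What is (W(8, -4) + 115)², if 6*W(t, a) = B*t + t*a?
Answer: 97969/9 ≈ 10885.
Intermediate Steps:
W(t, a) = -2*t/3 + a*t/6 (W(t, a) = (-4*t + t*a)/6 = (-4*t + a*t)/6 = -2*t/3 + a*t/6)
(W(8, -4) + 115)² = ((⅙)*8*(-4 - 4) + 115)² = ((⅙)*8*(-8) + 115)² = (-32/3 + 115)² = (313/3)² = 97969/9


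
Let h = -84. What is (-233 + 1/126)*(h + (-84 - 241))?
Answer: 12007013/126 ≈ 95294.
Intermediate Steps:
(-233 + 1/126)*(h + (-84 - 241)) = (-233 + 1/126)*(-84 + (-84 - 241)) = (-233 + 1/126)*(-84 - 325) = -29357/126*(-409) = 12007013/126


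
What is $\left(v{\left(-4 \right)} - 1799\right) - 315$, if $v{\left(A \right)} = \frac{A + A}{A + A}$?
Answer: $-2113$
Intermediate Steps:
$v{\left(A \right)} = 1$ ($v{\left(A \right)} = \frac{2 A}{2 A} = 2 A \frac{1}{2 A} = 1$)
$\left(v{\left(-4 \right)} - 1799\right) - 315 = \left(1 - 1799\right) - 315 = -1798 - 315 = -2113$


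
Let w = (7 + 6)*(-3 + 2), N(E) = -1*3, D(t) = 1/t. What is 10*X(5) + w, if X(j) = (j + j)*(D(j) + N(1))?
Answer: -293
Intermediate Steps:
N(E) = -3
w = -13 (w = 13*(-1) = -13)
X(j) = 2*j*(-3 + 1/j) (X(j) = (j + j)*(1/j - 3) = (2*j)*(-3 + 1/j) = 2*j*(-3 + 1/j))
10*X(5) + w = 10*(2 - 6*5) - 13 = 10*(2 - 30) - 13 = 10*(-28) - 13 = -280 - 13 = -293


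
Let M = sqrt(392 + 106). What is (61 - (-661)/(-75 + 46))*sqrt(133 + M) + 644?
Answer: 644 + 1108*sqrt(133 + sqrt(498))/29 ≈ 1120.2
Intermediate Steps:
M = sqrt(498) ≈ 22.316
(61 - (-661)/(-75 + 46))*sqrt(133 + M) + 644 = (61 - (-661)/(-75 + 46))*sqrt(133 + sqrt(498)) + 644 = (61 - (-661)/(-29))*sqrt(133 + sqrt(498)) + 644 = (61 - (-661)*(-1)/29)*sqrt(133 + sqrt(498)) + 644 = (61 - 1*661/29)*sqrt(133 + sqrt(498)) + 644 = (61 - 661/29)*sqrt(133 + sqrt(498)) + 644 = 1108*sqrt(133 + sqrt(498))/29 + 644 = 644 + 1108*sqrt(133 + sqrt(498))/29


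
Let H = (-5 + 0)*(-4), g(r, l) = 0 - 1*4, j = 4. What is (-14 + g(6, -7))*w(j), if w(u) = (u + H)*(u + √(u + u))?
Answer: -1728 - 864*√2 ≈ -2949.9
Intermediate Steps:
g(r, l) = -4 (g(r, l) = 0 - 4 = -4)
H = 20 (H = -5*(-4) = 20)
w(u) = (20 + u)*(u + √2*√u) (w(u) = (u + 20)*(u + √(u + u)) = (20 + u)*(u + √(2*u)) = (20 + u)*(u + √2*√u))
(-14 + g(6, -7))*w(j) = (-14 - 4)*(4² + 20*4 + √2*4^(3/2) + 20*√2*√4) = -18*(16 + 80 + √2*8 + 20*√2*2) = -18*(16 + 80 + 8*√2 + 40*√2) = -18*(96 + 48*√2) = -1728 - 864*√2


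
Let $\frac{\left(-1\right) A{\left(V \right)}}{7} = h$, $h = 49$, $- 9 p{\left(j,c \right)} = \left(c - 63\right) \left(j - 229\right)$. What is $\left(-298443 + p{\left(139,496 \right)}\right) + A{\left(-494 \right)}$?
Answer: $-294456$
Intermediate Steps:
$p{\left(j,c \right)} = - \frac{\left(-229 + j\right) \left(-63 + c\right)}{9}$ ($p{\left(j,c \right)} = - \frac{\left(c - 63\right) \left(j - 229\right)}{9} = - \frac{\left(-63 + c\right) \left(-229 + j\right)}{9} = - \frac{\left(-229 + j\right) \left(-63 + c\right)}{9}$)
$A{\left(V \right)} = -343$ ($A{\left(V \right)} = \left(-7\right) 49 = -343$)
$\left(-298443 + p{\left(139,496 \right)}\right) + A{\left(-494 \right)} = \left(-298443 + \left(-1603 + 7 \cdot 139 + \frac{229}{9} \cdot 496 - \frac{496}{9} \cdot 139\right)\right) - 343 = \left(-298443 + \left(-1603 + 973 + \frac{113584}{9} - \frac{68944}{9}\right)\right) - 343 = \left(-298443 + 4330\right) - 343 = -294113 - 343 = -294456$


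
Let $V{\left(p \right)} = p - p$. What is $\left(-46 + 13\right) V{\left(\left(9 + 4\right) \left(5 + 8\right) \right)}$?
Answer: $0$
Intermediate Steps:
$V{\left(p \right)} = 0$
$\left(-46 + 13\right) V{\left(\left(9 + 4\right) \left(5 + 8\right) \right)} = \left(-46 + 13\right) 0 = \left(-33\right) 0 = 0$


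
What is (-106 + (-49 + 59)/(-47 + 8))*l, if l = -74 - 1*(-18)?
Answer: 232064/39 ≈ 5950.4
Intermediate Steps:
l = -56 (l = -74 + 18 = -56)
(-106 + (-49 + 59)/(-47 + 8))*l = (-106 + (-49 + 59)/(-47 + 8))*(-56) = (-106 + 10/(-39))*(-56) = (-106 + 10*(-1/39))*(-56) = (-106 - 10/39)*(-56) = -4144/39*(-56) = 232064/39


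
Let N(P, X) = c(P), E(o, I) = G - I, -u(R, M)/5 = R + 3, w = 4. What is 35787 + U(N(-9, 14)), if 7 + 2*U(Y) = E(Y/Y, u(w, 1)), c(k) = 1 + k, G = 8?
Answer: 35805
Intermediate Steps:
u(R, M) = -15 - 5*R (u(R, M) = -5*(R + 3) = -5*(3 + R) = -15 - 5*R)
E(o, I) = 8 - I
N(P, X) = 1 + P
U(Y) = 18 (U(Y) = -7/2 + (8 - (-15 - 5*4))/2 = -7/2 + (8 - (-15 - 20))/2 = -7/2 + (8 - 1*(-35))/2 = -7/2 + (8 + 35)/2 = -7/2 + (1/2)*43 = -7/2 + 43/2 = 18)
35787 + U(N(-9, 14)) = 35787 + 18 = 35805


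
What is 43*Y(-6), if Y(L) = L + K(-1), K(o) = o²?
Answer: -215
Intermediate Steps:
Y(L) = 1 + L (Y(L) = L + (-1)² = L + 1 = 1 + L)
43*Y(-6) = 43*(1 - 6) = 43*(-5) = -215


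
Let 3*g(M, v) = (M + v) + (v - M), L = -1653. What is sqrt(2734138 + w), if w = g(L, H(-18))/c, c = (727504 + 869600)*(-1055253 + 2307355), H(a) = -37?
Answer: sqrt(18982078311324523649335336993)/83322379692 ≈ 1653.5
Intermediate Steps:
g(M, v) = 2*v/3 (g(M, v) = ((M + v) + (v - M))/3 = (2*v)/3 = 2*v/3)
c = 1999737112608 (c = 1597104*1252102 = 1999737112608)
w = -37/2999605668912 (w = ((2/3)*(-37))/1999737112608 = -74/3*1/1999737112608 = -37/2999605668912 ≈ -1.2335e-11)
sqrt(2734138 + w) = sqrt(2734138 - 37/2999605668912) = sqrt(8201335844387717819/2999605668912) = sqrt(18982078311324523649335336993)/83322379692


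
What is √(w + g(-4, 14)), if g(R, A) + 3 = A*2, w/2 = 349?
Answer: √723 ≈ 26.889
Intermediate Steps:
w = 698 (w = 2*349 = 698)
g(R, A) = -3 + 2*A (g(R, A) = -3 + A*2 = -3 + 2*A)
√(w + g(-4, 14)) = √(698 + (-3 + 2*14)) = √(698 + (-3 + 28)) = √(698 + 25) = √723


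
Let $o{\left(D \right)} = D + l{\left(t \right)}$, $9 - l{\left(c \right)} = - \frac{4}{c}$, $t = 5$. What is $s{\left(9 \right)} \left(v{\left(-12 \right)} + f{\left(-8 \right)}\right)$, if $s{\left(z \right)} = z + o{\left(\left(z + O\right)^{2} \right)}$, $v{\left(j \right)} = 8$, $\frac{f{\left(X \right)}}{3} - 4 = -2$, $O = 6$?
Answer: $\frac{17066}{5} \approx 3413.2$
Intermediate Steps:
$f{\left(X \right)} = 6$ ($f{\left(X \right)} = 12 + 3 \left(-2\right) = 12 - 6 = 6$)
$l{\left(c \right)} = 9 + \frac{4}{c}$ ($l{\left(c \right)} = 9 - - \frac{4}{c} = 9 + \frac{4}{c}$)
$o{\left(D \right)} = \frac{49}{5} + D$ ($o{\left(D \right)} = D + \left(9 + \frac{4}{5}\right) = D + \frac{49}{5} = \frac{49}{5} + D$)
$s{\left(z \right)} = \frac{49}{5} + z + \left(6 + z\right)^{2}$ ($s{\left(z \right)} = z + \left(\frac{49}{5} + \left(z + 6\right)^{2}\right) = z + \left(\frac{49}{5} + \left(6 + z\right)^{2}\right) = \frac{49}{5} + z + \left(6 + z\right)^{2}$)
$s{\left(9 \right)} \left(v{\left(-12 \right)} + f{\left(-8 \right)}\right) = \left(\frac{229}{5} + 9^{2} + 13 \cdot 9\right) \left(8 + 6\right) = \left(\frac{229}{5} + 81 + 117\right) 14 = \frac{1219}{5} \cdot 14 = \frac{17066}{5}$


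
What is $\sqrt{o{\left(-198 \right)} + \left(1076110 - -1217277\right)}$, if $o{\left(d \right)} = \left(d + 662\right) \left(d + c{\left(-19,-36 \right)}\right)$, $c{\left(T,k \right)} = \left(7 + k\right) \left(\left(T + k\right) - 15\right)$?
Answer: $\sqrt{3143435} \approx 1773.0$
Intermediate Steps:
$c{\left(T,k \right)} = \left(7 + k\right) \left(-15 + T + k\right)$
$o{\left(d \right)} = \left(662 + d\right) \left(2030 + d\right)$ ($o{\left(d \right)} = \left(d + 662\right) \left(d - \left(-734 - 1296\right)\right) = \left(662 + d\right) \left(d + \left(-105 + 1296 + 288 - 133 + 684\right)\right) = \left(662 + d\right) \left(d + 2030\right) = \left(662 + d\right) \left(2030 + d\right)$)
$\sqrt{o{\left(-198 \right)} + \left(1076110 - -1217277\right)} = \sqrt{\left(1343860 + \left(-198\right)^{2} + 2692 \left(-198\right)\right) + \left(1076110 - -1217277\right)} = \sqrt{\left(1343860 + 39204 - 533016\right) + \left(1076110 + 1217277\right)} = \sqrt{850048 + 2293387} = \sqrt{3143435}$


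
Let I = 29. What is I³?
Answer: 24389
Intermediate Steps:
I³ = 29³ = 24389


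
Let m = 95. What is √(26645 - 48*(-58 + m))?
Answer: √24869 ≈ 157.70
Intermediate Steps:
√(26645 - 48*(-58 + m)) = √(26645 - 48*(-58 + 95)) = √(26645 - 48*37) = √(26645 - 1776) = √24869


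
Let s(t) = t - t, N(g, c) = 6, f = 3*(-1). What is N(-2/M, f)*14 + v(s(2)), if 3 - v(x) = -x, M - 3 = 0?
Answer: 87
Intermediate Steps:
M = 3 (M = 3 + 0 = 3)
f = -3
s(t) = 0
v(x) = 3 + x (v(x) = 3 - (-1)*x = 3 + x)
N(-2/M, f)*14 + v(s(2)) = 6*14 + (3 + 0) = 84 + 3 = 87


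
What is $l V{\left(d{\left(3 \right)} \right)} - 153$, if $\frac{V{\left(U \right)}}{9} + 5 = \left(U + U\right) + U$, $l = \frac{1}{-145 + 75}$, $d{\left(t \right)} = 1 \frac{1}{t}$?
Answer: $- \frac{5337}{35} \approx -152.49$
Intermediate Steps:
$d{\left(t \right)} = \frac{1}{t}$
$l = - \frac{1}{70}$ ($l = \frac{1}{-70} = - \frac{1}{70} \approx -0.014286$)
$V{\left(U \right)} = -45 + 27 U$ ($V{\left(U \right)} = -45 + 9 \left(\left(U + U\right) + U\right) = -45 + 9 \left(2 U + U\right) = -45 + 9 \cdot 3 U = -45 + 27 U$)
$l V{\left(d{\left(3 \right)} \right)} - 153 = - \frac{-45 + \frac{27}{3}}{70} - 153 = - \frac{-45 + 27 \cdot \frac{1}{3}}{70} - 153 = - \frac{-45 + 9}{70} - 153 = \left(- \frac{1}{70}\right) \left(-36\right) - 153 = \frac{18}{35} - 153 = - \frac{5337}{35}$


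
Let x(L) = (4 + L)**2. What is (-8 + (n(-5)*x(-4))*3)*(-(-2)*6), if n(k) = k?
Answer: -96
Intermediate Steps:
(-8 + (n(-5)*x(-4))*3)*(-(-2)*6) = (-8 - 5*(4 - 4)**2*3)*(-(-2)*6) = (-8 - 5*0**2*3)*(-1*(-12)) = (-8 - 5*0*3)*12 = (-8 + 0*3)*12 = (-8 + 0)*12 = -8*12 = -96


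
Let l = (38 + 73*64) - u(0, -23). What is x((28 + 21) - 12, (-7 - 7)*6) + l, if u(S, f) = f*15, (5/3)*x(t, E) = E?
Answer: 25023/5 ≈ 5004.6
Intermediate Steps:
x(t, E) = 3*E/5
u(S, f) = 15*f
l = 5055 (l = (38 + 73*64) - 15*(-23) = (38 + 4672) - 1*(-345) = 4710 + 345 = 5055)
x((28 + 21) - 12, (-7 - 7)*6) + l = 3*((-7 - 7)*6)/5 + 5055 = 3*(-14*6)/5 + 5055 = (⅗)*(-84) + 5055 = -252/5 + 5055 = 25023/5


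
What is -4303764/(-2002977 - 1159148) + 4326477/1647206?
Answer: 20770046967009/5208671272750 ≈ 3.9876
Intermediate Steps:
-4303764/(-2002977 - 1159148) + 4326477/1647206 = -4303764/(-3162125) + 4326477*(1/1647206) = -4303764*(-1/3162125) + 4326477/1647206 = 4303764/3162125 + 4326477/1647206 = 20770046967009/5208671272750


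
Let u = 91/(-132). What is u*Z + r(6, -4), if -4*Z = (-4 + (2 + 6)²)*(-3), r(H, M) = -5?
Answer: -1585/44 ≈ -36.023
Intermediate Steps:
u = -91/132 (u = 91*(-1/132) = -91/132 ≈ -0.68939)
Z = 45 (Z = -(-4 + (2 + 6)²)*(-3)/4 = -(-4 + 8²)*(-3)/4 = -(-4 + 64)*(-3)/4 = -15*(-3) = -¼*(-180) = 45)
u*Z + r(6, -4) = -91/132*45 - 5 = -1365/44 - 5 = -1585/44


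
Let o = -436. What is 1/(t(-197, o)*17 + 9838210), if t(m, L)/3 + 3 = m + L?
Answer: 1/9805774 ≈ 1.0198e-7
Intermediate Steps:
t(m, L) = -9 + 3*L + 3*m (t(m, L) = -9 + 3*(m + L) = -9 + 3*(L + m) = -9 + (3*L + 3*m) = -9 + 3*L + 3*m)
1/(t(-197, o)*17 + 9838210) = 1/((-9 + 3*(-436) + 3*(-197))*17 + 9838210) = 1/((-9 - 1308 - 591)*17 + 9838210) = 1/(-1908*17 + 9838210) = 1/(-32436 + 9838210) = 1/9805774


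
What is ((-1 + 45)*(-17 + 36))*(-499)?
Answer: -417164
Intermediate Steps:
((-1 + 45)*(-17 + 36))*(-499) = (44*19)*(-499) = 836*(-499) = -417164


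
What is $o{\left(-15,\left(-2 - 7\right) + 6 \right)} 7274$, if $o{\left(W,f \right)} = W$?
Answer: $-109110$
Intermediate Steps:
$o{\left(-15,\left(-2 - 7\right) + 6 \right)} 7274 = \left(-15\right) 7274 = -109110$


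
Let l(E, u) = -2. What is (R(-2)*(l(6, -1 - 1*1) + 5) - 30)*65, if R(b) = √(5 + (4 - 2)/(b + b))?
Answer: -1950 + 585*√2/2 ≈ -1536.3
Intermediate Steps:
R(b) = √(5 + 1/b) (R(b) = √(5 + 2/((2*b))) = √(5 + 2*(1/(2*b))) = √(5 + 1/b))
(R(-2)*(l(6, -1 - 1*1) + 5) - 30)*65 = (√(5 + 1/(-2))*(-2 + 5) - 30)*65 = (√(5 - ½)*3 - 30)*65 = (√(9/2)*3 - 30)*65 = ((3*√2/2)*3 - 30)*65 = (9*√2/2 - 30)*65 = (-30 + 9*√2/2)*65 = -1950 + 585*√2/2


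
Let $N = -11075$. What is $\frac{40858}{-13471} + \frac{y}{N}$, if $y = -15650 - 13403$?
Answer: $- \frac{61129387}{149191325} \approx -0.40974$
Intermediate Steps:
$y = -29053$
$\frac{40858}{-13471} + \frac{y}{N} = \frac{40858}{-13471} - \frac{29053}{-11075} = 40858 \left(- \frac{1}{13471}\right) - - \frac{29053}{11075} = - \frac{40858}{13471} + \frac{29053}{11075} = - \frac{61129387}{149191325}$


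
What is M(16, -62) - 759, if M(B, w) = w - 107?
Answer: -928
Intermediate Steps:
M(B, w) = -107 + w
M(16, -62) - 759 = (-107 - 62) - 759 = -169 - 759 = -928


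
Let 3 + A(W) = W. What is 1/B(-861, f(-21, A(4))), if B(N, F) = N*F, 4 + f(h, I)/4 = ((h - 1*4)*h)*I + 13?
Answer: -1/1839096 ≈ -5.4375e-7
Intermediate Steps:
A(W) = -3 + W
f(h, I) = 36 + 4*I*h*(-4 + h) (f(h, I) = -16 + 4*(((h - 1*4)*h)*I + 13) = -16 + 4*(((h - 4)*h)*I + 13) = -16 + 4*(((-4 + h)*h)*I + 13) = -16 + 4*((h*(-4 + h))*I + 13) = -16 + 4*(I*h*(-4 + h) + 13) = -16 + 4*(13 + I*h*(-4 + h)) = -16 + (52 + 4*I*h*(-4 + h)) = 36 + 4*I*h*(-4 + h))
B(N, F) = F*N
1/B(-861, f(-21, A(4))) = 1/((36 - 16*(-3 + 4)*(-21) + 4*(-3 + 4)*(-21)**2)*(-861)) = 1/((36 - 16*1*(-21) + 4*1*441)*(-861)) = 1/((36 + 336 + 1764)*(-861)) = 1/(2136*(-861)) = 1/(-1839096) = -1/1839096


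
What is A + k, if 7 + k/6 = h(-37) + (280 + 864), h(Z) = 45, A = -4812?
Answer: 2280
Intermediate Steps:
k = 7092 (k = -42 + 6*(45 + (280 + 864)) = -42 + 6*(45 + 1144) = -42 + 6*1189 = -42 + 7134 = 7092)
A + k = -4812 + 7092 = 2280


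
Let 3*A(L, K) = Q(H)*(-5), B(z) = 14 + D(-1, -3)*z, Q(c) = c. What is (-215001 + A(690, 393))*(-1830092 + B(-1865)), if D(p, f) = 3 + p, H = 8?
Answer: 1182885013744/3 ≈ 3.9429e+11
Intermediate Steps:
B(z) = 14 + 2*z (B(z) = 14 + (3 - 1)*z = 14 + 2*z)
A(L, K) = -40/3 (A(L, K) = (8*(-5))/3 = (⅓)*(-40) = -40/3)
(-215001 + A(690, 393))*(-1830092 + B(-1865)) = (-215001 - 40/3)*(-1830092 + (14 + 2*(-1865))) = -645043*(-1830092 + (14 - 3730))/3 = -645043*(-1830092 - 3716)/3 = -645043/3*(-1833808) = 1182885013744/3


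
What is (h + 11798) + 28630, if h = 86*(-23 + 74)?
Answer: 44814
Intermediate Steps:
h = 4386 (h = 86*51 = 4386)
(h + 11798) + 28630 = (4386 + 11798) + 28630 = 16184 + 28630 = 44814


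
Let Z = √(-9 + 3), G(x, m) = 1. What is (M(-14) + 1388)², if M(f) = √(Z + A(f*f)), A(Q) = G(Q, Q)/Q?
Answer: (19432 + √(1 + 196*I*√6))²/196 ≈ 1.9296e+6 + 3071.4*I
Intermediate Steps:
A(Q) = 1/Q
Z = I*√6 (Z = √(-6) = I*√6 ≈ 2.4495*I)
M(f) = √(f⁻² + I*√6) (M(f) = √(I*√6 + 1/(f*f)) = √(I*√6 + 1/(f²)) = √(I*√6 + f⁻²) = √(f⁻² + I*√6))
(M(-14) + 1388)² = (√((-14)⁻² + I*√6) + 1388)² = (√(1/196 + I*√6) + 1388)² = (1388 + √(1/196 + I*√6))²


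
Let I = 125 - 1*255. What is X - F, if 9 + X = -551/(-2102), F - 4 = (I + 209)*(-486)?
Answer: 80677413/2102 ≈ 38381.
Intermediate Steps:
I = -130 (I = 125 - 255 = -130)
F = -38390 (F = 4 + (-130 + 209)*(-486) = 4 + 79*(-486) = 4 - 38394 = -38390)
X = -18367/2102 (X = -9 - 551/(-2102) = -9 - 1/2102*(-551) = -9 + 551/2102 = -18367/2102 ≈ -8.7379)
X - F = -18367/2102 - 1*(-38390) = -18367/2102 + 38390 = 80677413/2102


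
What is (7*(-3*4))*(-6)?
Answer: 504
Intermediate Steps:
(7*(-3*4))*(-6) = (7*(-12))*(-6) = -84*(-6) = 504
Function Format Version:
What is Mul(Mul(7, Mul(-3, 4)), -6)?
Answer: 504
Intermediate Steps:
Mul(Mul(7, Mul(-3, 4)), -6) = Mul(Mul(7, -12), -6) = Mul(-84, -6) = 504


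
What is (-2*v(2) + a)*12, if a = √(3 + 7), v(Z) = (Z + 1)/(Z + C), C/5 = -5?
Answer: 72/23 + 12*√10 ≈ 41.078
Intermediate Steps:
C = -25 (C = 5*(-5) = -25)
v(Z) = (1 + Z)/(-25 + Z) (v(Z) = (Z + 1)/(Z - 25) = (1 + Z)/(-25 + Z))
a = √10 ≈ 3.1623
(-2*v(2) + a)*12 = (-2*(1 + 2)/(-25 + 2) + √10)*12 = (-2*3/(-23) + √10)*12 = (-(-2)*3/23 + √10)*12 = (-2*(-3/23) + √10)*12 = (6/23 + √10)*12 = 72/23 + 12*√10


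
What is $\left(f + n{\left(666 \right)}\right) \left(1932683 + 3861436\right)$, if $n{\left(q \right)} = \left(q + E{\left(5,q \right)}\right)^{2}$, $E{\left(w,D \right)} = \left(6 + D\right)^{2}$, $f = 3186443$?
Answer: $1185089983832366217$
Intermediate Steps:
$n{\left(q \right)} = \left(q + \left(6 + q\right)^{2}\right)^{2}$
$\left(f + n{\left(666 \right)}\right) \left(1932683 + 3861436\right) = \left(3186443 + \left(666 + \left(6 + 666\right)^{2}\right)^{2}\right) \left(1932683 + 3861436\right) = \left(3186443 + \left(666 + 672^{2}\right)^{2}\right) 5794119 = \left(3186443 + \left(666 + 451584\right)^{2}\right) 5794119 = \left(3186443 + 452250^{2}\right) 5794119 = \left(3186443 + 204530062500\right) 5794119 = 204533248943 \cdot 5794119 = 1185089983832366217$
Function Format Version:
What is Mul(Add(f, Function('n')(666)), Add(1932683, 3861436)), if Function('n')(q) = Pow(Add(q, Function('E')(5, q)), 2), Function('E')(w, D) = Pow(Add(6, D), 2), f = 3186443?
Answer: 1185089983832366217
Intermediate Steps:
Function('n')(q) = Pow(Add(q, Pow(Add(6, q), 2)), 2)
Mul(Add(f, Function('n')(666)), Add(1932683, 3861436)) = Mul(Add(3186443, Pow(Add(666, Pow(Add(6, 666), 2)), 2)), Add(1932683, 3861436)) = Mul(Add(3186443, Pow(Add(666, Pow(672, 2)), 2)), 5794119) = Mul(Add(3186443, Pow(Add(666, 451584), 2)), 5794119) = Mul(Add(3186443, Pow(452250, 2)), 5794119) = Mul(Add(3186443, 204530062500), 5794119) = Mul(204533248943, 5794119) = 1185089983832366217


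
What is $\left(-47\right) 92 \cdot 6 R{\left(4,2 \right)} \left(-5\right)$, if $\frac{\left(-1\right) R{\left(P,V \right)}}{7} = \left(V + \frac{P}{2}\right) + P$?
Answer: $-7264320$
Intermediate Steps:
$R{\left(P,V \right)} = - 7 V - \frac{21 P}{2}$ ($R{\left(P,V \right)} = - 7 \left(\left(V + \frac{P}{2}\right) + P\right) = - 7 \left(V + \frac{3 P}{2}\right) = - 7 V - \frac{21 P}{2}$)
$\left(-47\right) 92 \cdot 6 R{\left(4,2 \right)} \left(-5\right) = \left(-47\right) 92 \cdot 6 \left(\left(-7\right) 2 - 42\right) \left(-5\right) = - 4324 \cdot 6 \left(-14 - 42\right) \left(-5\right) = - 4324 \cdot 6 \left(-56\right) \left(-5\right) = - 4324 \left(\left(-336\right) \left(-5\right)\right) = \left(-4324\right) 1680 = -7264320$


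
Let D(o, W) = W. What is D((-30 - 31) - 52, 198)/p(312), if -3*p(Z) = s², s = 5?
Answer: -594/25 ≈ -23.760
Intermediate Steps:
p(Z) = -25/3 (p(Z) = -⅓*5² = -⅓*25 = -25/3)
D((-30 - 31) - 52, 198)/p(312) = 198/(-25/3) = 198*(-3/25) = -594/25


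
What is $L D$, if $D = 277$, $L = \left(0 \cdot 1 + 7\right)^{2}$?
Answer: $13573$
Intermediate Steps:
$L = 49$ ($L = \left(0 + 7\right)^{2} = 7^{2} = 49$)
$L D = 49 \cdot 277 = 13573$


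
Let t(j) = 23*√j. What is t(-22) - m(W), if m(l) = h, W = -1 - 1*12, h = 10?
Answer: -10 + 23*I*√22 ≈ -10.0 + 107.88*I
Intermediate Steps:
W = -13 (W = -1 - 12 = -13)
m(l) = 10
t(-22) - m(W) = 23*√(-22) - 1*10 = 23*(I*√22) - 10 = 23*I*√22 - 10 = -10 + 23*I*√22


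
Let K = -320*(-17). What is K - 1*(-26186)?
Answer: 31626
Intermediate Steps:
K = 5440
K - 1*(-26186) = 5440 - 1*(-26186) = 5440 + 26186 = 31626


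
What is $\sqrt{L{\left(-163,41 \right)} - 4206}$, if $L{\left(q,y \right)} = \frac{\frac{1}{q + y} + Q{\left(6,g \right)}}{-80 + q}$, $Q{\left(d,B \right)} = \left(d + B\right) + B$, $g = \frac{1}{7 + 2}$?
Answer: $\frac{i \sqrt{410734901562}}{9882} \approx 64.854 i$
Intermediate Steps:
$g = \frac{1}{9} \approx 0.11111$
$Q{\left(d,B \right)} = d + 2 B$ ($Q{\left(d,B \right)} = \left(B + d\right) + B = d + 2 B$)
$L{\left(q,y \right)} = \frac{\frac{56}{9} + \frac{1}{q + y}}{-80 + q}$ ($L{\left(q,y \right)} = \frac{\frac{1}{q + y} + \left(6 + 2 \cdot \frac{1}{9}\right)}{-80 + q} = \frac{\frac{1}{q + y} + \left(6 + \frac{2}{9}\right)}{-80 + q} = \frac{\frac{1}{q + y} + \frac{56}{9}}{-80 + q} = \frac{\frac{56}{9} + \frac{1}{q + y}}{-80 + q}$)
$\sqrt{L{\left(-163,41 \right)} - 4206} = \sqrt{\frac{9 + 56 \left(-163\right) + 56 \cdot 41}{9 \left(\left(-163\right)^{2} - -13040 - 3280 - 6683\right)} - 4206} = \sqrt{\frac{9 - 9128 + 2296}{9 \left(26569 + 13040 - 3280 - 6683\right)} - 4206} = \sqrt{\frac{1}{9} \cdot \frac{1}{29646} \left(-6823\right) - 4206} = \sqrt{- \frac{6823}{266814} - 4206} = \sqrt{- \frac{1122226507}{266814}} = \frac{i \sqrt{410734901562}}{9882}$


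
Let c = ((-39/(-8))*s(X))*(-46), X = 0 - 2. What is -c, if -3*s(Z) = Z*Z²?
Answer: 598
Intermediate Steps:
X = -2
s(Z) = -Z³/3 (s(Z) = -Z*Z²/3 = -Z³/3)
c = -598 (c = ((-39/(-8))*(-⅓*(-2)³))*(-46) = ((-39*(-⅛))*(-⅓*(-8)))*(-46) = ((39/8)*(8/3))*(-46) = 13*(-46) = -598)
-c = -1*(-598) = 598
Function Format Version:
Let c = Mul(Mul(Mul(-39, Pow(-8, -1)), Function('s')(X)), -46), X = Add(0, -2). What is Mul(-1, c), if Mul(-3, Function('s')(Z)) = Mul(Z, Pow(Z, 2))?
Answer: 598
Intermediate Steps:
X = -2
Function('s')(Z) = Mul(Rational(-1, 3), Pow(Z, 3)) (Function('s')(Z) = Mul(Rational(-1, 3), Mul(Z, Pow(Z, 2))) = Mul(Rational(-1, 3), Pow(Z, 3)))
c = -598 (c = Mul(Mul(Mul(-39, Pow(-8, -1)), Mul(Rational(-1, 3), Pow(-2, 3))), -46) = Mul(Mul(Mul(-39, Rational(-1, 8)), Mul(Rational(-1, 3), -8)), -46) = Mul(Mul(Rational(39, 8), Rational(8, 3)), -46) = Mul(13, -46) = -598)
Mul(-1, c) = Mul(-1, -598) = 598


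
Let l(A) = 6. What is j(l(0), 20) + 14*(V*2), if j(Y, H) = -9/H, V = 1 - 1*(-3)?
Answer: 2231/20 ≈ 111.55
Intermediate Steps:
V = 4 (V = 1 + 3 = 4)
j(l(0), 20) + 14*(V*2) = -9/20 + 14*(4*2) = -9*1/20 + 14*8 = -9/20 + 112 = 2231/20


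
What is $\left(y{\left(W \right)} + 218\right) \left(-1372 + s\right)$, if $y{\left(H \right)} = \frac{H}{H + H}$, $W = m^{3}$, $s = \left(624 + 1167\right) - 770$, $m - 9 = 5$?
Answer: $- \frac{153387}{2} \approx -76694.0$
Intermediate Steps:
$m = 14$ ($m = 9 + 5 = 14$)
$s = 1021$ ($s = 1791 - 770 = 1021$)
$W = 2744$ ($W = 14^{3} = 2744$)
$y{\left(H \right)} = \frac{1}{2}$ ($y{\left(H \right)} = \frac{H}{2 H} = H \frac{1}{2 H} = \frac{1}{2}$)
$\left(y{\left(W \right)} + 218\right) \left(-1372 + s\right) = \left(\frac{1}{2} + 218\right) \left(-1372 + 1021\right) = \frac{437}{2} \left(-351\right) = - \frac{153387}{2}$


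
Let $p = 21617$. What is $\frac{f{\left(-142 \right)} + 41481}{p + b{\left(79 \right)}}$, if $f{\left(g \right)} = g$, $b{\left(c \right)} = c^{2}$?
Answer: $\frac{41339}{27858} \approx 1.4839$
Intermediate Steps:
$\frac{f{\left(-142 \right)} + 41481}{p + b{\left(79 \right)}} = \frac{-142 + 41481}{21617 + 79^{2}} = \frac{41339}{21617 + 6241} = \frac{41339}{27858}$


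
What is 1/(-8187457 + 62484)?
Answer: -1/8124973 ≈ -1.2308e-7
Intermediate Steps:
1/(-8187457 + 62484) = 1/(-8124973) = -1/8124973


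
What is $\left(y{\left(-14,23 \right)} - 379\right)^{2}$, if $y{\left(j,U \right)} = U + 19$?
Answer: $113569$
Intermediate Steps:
$y{\left(j,U \right)} = 19 + U$
$\left(y{\left(-14,23 \right)} - 379\right)^{2} = \left(\left(19 + 23\right) - 379\right)^{2} = \left(42 - 379\right)^{2} = \left(-337\right)^{2} = 113569$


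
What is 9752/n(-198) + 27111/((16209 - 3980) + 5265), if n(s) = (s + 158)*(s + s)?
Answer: 37502483/17319060 ≈ 2.1654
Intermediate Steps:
n(s) = 2*s*(158 + s) (n(s) = (158 + s)*(2*s) = 2*s*(158 + s))
9752/n(-198) + 27111/((16209 - 3980) + 5265) = 9752/((2*(-198)*(158 - 198))) + 27111/((16209 - 3980) + 5265) = 9752/((2*(-198)*(-40))) + 27111/(12229 + 5265) = 9752/15840 + 27111/17494 = 9752*(1/15840) + 27111*(1/17494) = 1219/1980 + 27111/17494 = 37502483/17319060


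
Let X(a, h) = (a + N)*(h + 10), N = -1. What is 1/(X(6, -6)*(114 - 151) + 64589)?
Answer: 1/63849 ≈ 1.5662e-5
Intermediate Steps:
X(a, h) = (-1 + a)*(10 + h) (X(a, h) = (a - 1)*(h + 10) = (-1 + a)*(10 + h))
1/(X(6, -6)*(114 - 151) + 64589) = 1/((-10 - 1*(-6) + 10*6 + 6*(-6))*(114 - 151) + 64589) = 1/((-10 + 6 + 60 - 36)*(-37) + 64589) = 1/(20*(-37) + 64589) = 1/(-740 + 64589) = 1/63849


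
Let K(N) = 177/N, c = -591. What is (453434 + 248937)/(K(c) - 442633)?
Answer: -138367087/87198760 ≈ -1.5868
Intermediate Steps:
(453434 + 248937)/(K(c) - 442633) = (453434 + 248937)/(177/(-591) - 442633) = 702371/(177*(-1/591) - 442633) = 702371/(-59/197 - 442633) = 702371/(-87198760/197) = 702371*(-197/87198760) = -138367087/87198760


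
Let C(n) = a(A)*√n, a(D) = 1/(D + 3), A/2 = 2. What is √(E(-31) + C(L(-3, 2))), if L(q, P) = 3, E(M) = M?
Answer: √(-1519 + 7*√3)/7 ≈ 5.5455*I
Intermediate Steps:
A = 4 (A = 2*2 = 4)
a(D) = 1/(3 + D)
C(n) = √n/7 (C(n) = √n/(3 + 4) = √n/7)
√(E(-31) + C(L(-3, 2))) = √(-31 + √3/7)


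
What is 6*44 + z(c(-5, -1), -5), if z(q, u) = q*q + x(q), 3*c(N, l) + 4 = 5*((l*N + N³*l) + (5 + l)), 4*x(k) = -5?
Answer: 198187/4 ≈ 49547.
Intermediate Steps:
x(k) = -5/4 (x(k) = (¼)*(-5) = -5/4)
c(N, l) = 7 + 5*l/3 + 5*N*l/3 + 5*l*N³/3 (c(N, l) = -4/3 + (5*((l*N + N³*l) + (5 + l)))/3 = -4/3 + (5*((N*l + l*N³) + (5 + l)))/3 = -4/3 + (5*(5 + l + N*l + l*N³))/3 = -4/3 + (25 + 5*l + 5*N*l + 5*l*N³)/3 = -4/3 + (25/3 + 5*l/3 + 5*N*l/3 + 5*l*N³/3) = 7 + 5*l/3 + 5*N*l/3 + 5*l*N³/3)
z(q, u) = -5/4 + q² (z(q, u) = q*q - 5/4 = q² - 5/4 = -5/4 + q²)
6*44 + z(c(-5, -1), -5) = 6*44 + (-5/4 + (7 + (5/3)*(-1) + (5/3)*(-5)*(-1) + (5/3)*(-1)*(-5)³)²) = 264 + (-5/4 + (7 - 5/3 + 25/3 + (5/3)*(-1)*(-125))²) = 264 + (-5/4 + (7 - 5/3 + 25/3 + 625/3)²) = 264 + (-5/4 + 222²) = 264 + (-5/4 + 49284) = 264 + 197131/4 = 198187/4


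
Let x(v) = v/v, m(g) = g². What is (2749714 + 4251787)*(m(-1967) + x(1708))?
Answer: 27089437504090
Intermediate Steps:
x(v) = 1
(2749714 + 4251787)*(m(-1967) + x(1708)) = (2749714 + 4251787)*((-1967)² + 1) = 7001501*(3869089 + 1) = 7001501*3869090 = 27089437504090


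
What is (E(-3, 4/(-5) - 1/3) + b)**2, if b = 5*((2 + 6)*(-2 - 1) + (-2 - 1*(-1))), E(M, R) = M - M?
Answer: 15625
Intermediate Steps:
E(M, R) = 0
b = -125 (b = 5*(8*(-3) + (-2 + 1)) = 5*(-24 - 1) = 5*(-25) = -125)
(E(-3, 4/(-5) - 1/3) + b)**2 = (0 - 125)**2 = (-125)**2 = 15625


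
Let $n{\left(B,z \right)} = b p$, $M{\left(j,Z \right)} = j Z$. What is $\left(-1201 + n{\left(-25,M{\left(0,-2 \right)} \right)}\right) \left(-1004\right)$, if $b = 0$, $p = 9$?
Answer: $1205804$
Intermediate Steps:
$M{\left(j,Z \right)} = Z j$
$n{\left(B,z \right)} = 0$ ($n{\left(B,z \right)} = 0 \cdot 9 = 0$)
$\left(-1201 + n{\left(-25,M{\left(0,-2 \right)} \right)}\right) \left(-1004\right) = \left(-1201 + 0\right) \left(-1004\right) = \left(-1201\right) \left(-1004\right) = 1205804$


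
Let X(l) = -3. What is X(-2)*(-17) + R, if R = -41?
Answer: 10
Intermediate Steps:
X(-2)*(-17) + R = -3*(-17) - 41 = 51 - 41 = 10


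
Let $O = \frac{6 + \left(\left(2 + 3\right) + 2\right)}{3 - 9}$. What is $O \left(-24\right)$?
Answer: $52$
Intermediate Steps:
$O = - \frac{13}{6}$ ($O = \frac{6 + \left(5 + 2\right)}{-6} = \left(6 + 7\right) \left(- \frac{1}{6}\right) = 13 \left(- \frac{1}{6}\right) = - \frac{13}{6} \approx -2.1667$)
$O \left(-24\right) = \left(- \frac{13}{6}\right) \left(-24\right) = 52$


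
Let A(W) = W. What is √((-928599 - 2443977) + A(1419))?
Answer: 3*I*√374573 ≈ 1836.1*I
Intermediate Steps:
√((-928599 - 2443977) + A(1419)) = √((-928599 - 2443977) + 1419) = √(-3372576 + 1419) = √(-3371157) = 3*I*√374573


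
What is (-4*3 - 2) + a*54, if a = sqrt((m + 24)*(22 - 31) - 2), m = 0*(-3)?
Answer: -14 + 54*I*sqrt(218) ≈ -14.0 + 797.3*I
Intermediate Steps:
m = 0
a = I*sqrt(218) (a = sqrt((0 + 24)*(22 - 31) - 2) = sqrt(24*(-9) - 2) = sqrt(-216 - 2) = sqrt(-218) = I*sqrt(218) ≈ 14.765*I)
(-4*3 - 2) + a*54 = (-4*3 - 2) + (I*sqrt(218))*54 = (-12 - 2) + 54*I*sqrt(218) = -14 + 54*I*sqrt(218)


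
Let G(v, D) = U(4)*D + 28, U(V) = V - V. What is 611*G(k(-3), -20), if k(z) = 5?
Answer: 17108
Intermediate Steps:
U(V) = 0
G(v, D) = 28 (G(v, D) = 0*D + 28 = 0 + 28 = 28)
611*G(k(-3), -20) = 611*28 = 17108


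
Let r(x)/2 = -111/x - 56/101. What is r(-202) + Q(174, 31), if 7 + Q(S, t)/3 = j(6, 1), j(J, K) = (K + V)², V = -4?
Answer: 605/101 ≈ 5.9901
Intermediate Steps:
j(J, K) = (-4 + K)² (j(J, K) = (K - 4)² = (-4 + K)²)
Q(S, t) = 6 (Q(S, t) = -21 + 3*(-4 + 1)² = -21 + 3*(-3)² = -21 + 3*9 = -21 + 27 = 6)
r(x) = -112/101 - 222/x (r(x) = 2*(-111/x - 56/101) = 2*(-56/101 - 111/x) = -112/101 - 222/x)
r(-202) + Q(174, 31) = (-112/101 - 222/(-202)) + 6 = (-112/101 - 222*(-1/202)) + 6 = (-112/101 + 111/101) + 6 = -1/101 + 6 = 605/101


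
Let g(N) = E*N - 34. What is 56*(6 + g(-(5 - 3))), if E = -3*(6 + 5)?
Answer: 2128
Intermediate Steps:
E = -33 (E = -3*11 = -33)
g(N) = -34 - 33*N (g(N) = -33*N - 34 = -34 - 33*N)
56*(6 + g(-(5 - 3))) = 56*(6 + (-34 - (-33)*(5 - 3))) = 56*(6 + (-34 - (-33)*2)) = 56*(6 + (-34 - 33*(-2))) = 56*(6 + (-34 + 66)) = 56*(6 + 32) = 56*38 = 2128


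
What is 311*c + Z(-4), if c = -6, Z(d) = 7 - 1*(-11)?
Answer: -1848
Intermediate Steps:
Z(d) = 18 (Z(d) = 7 + 11 = 18)
311*c + Z(-4) = 311*(-6) + 18 = -1866 + 18 = -1848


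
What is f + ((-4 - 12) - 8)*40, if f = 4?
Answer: -956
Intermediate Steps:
f + ((-4 - 12) - 8)*40 = 4 + ((-4 - 12) - 8)*40 = 4 + (-16 - 8)*40 = 4 - 24*40 = 4 - 960 = -956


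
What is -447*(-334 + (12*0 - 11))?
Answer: 154215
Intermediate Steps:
-447*(-334 + (12*0 - 11)) = -447*(-334 + (0 - 11)) = -447*(-334 - 11) = -447*(-345) = 154215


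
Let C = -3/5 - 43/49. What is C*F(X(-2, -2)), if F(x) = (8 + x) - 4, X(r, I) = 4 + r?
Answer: -2172/245 ≈ -8.8653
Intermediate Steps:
F(x) = 4 + x
C = -362/245 (C = -3*⅕ - 43*1/49 = -⅗ - 43/49 = -362/245 ≈ -1.4776)
C*F(X(-2, -2)) = -362*(4 + (4 - 2))/245 = -362*(4 + 2)/245 = -362/245*6 = -2172/245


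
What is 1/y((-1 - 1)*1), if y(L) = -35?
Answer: -1/35 ≈ -0.028571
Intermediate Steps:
1/y((-1 - 1)*1) = 1/(-35) = -1/35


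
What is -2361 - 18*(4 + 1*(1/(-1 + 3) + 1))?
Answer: -2460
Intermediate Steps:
-2361 - 18*(4 + 1*(1/(-1 + 3) + 1)) = -2361 - 18*(4 + 1*(1/2 + 1)) = -2361 - 18*(4 + 1*(½ + 1)) = -2361 - 18*(4 + 1*(3/2)) = -2361 - 18*(4 + 3/2) = -2361 - 18*11/2 = -2361 - 1*99 = -2361 - 99 = -2460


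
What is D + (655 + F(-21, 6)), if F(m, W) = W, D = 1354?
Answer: 2015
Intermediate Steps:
D + (655 + F(-21, 6)) = 1354 + (655 + 6) = 1354 + 661 = 2015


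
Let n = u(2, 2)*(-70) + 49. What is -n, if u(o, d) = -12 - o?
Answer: -1029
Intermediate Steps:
n = 1029 (n = (-12 - 1*2)*(-70) + 49 = (-12 - 2)*(-70) + 49 = -14*(-70) + 49 = 980 + 49 = 1029)
-n = -1*1029 = -1029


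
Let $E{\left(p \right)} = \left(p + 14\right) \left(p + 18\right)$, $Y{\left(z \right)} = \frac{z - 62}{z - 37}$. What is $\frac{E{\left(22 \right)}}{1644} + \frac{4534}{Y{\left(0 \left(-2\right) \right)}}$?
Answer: $\frac{11495143}{4247} \approx 2706.6$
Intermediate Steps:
$Y{\left(z \right)} = \frac{-62 + z}{-37 + z}$
$E{\left(p \right)} = \left(14 + p\right) \left(18 + p\right)$
$\frac{E{\left(22 \right)}}{1644} + \frac{4534}{Y{\left(0 \left(-2\right) \right)}} = \frac{252 + 22^{2} + 32 \cdot 22}{1644} + \frac{4534}{\frac{1}{-37 + 0 \left(-2\right)} \left(-62 + 0 \left(-2\right)\right)} = \left(252 + 484 + 704\right) \frac{1}{1644} + \frac{4534}{\frac{1}{-37 + 0} \left(-62 + 0\right)} = 1440 \cdot \frac{1}{1644} + \frac{4534}{\frac{1}{-37} \left(-62\right)} = \frac{120}{137} + \frac{4534}{\left(- \frac{1}{37}\right) \left(-62\right)} = \frac{120}{137} + \frac{4534}{\frac{62}{37}} = \frac{120}{137} + 4534 \cdot \frac{37}{62} = \frac{120}{137} + \frac{83879}{31} = \frac{11495143}{4247}$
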